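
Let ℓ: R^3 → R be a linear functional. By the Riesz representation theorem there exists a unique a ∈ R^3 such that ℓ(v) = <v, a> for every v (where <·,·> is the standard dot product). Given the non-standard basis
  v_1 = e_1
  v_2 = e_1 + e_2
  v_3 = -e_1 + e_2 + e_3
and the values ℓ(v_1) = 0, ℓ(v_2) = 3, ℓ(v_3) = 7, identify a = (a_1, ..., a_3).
a = (0, 3, 4)

Write a = (a_1, ..., a_3) in the standard basis. For each basis vector v_i, ℓ(v_i) = <v_i, a> is a linear equation in the a_j's. Collect the n equations into a matrix system V a = ℓ, where row i of V is v_i (expressed in the standard basis). Since V is invertible (lower-triangular with 1s on the diagonal, up to permutation), solve by back-substitution:
  V =
[[1, 0, 0],
 [1, 1, 0],
 [-1, 1, 1]]
  V a = (0, 3, 7)
Solving gives a = (0, 3, 4).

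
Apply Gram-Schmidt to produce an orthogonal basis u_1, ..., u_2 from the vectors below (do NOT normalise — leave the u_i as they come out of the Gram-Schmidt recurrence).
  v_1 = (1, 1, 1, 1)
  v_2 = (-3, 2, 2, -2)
Orthogonal basis:
  u_1 = (1, 1, 1, 1)
  u_2 = (-11/4, 9/4, 9/4, -7/4)

Apply the Gram-Schmidt recurrence
  u_1 = v_1
  u_i = v_i − Σ_{j<i} ((v_i · u_j) / (u_j · u_j)) · u_j.

Step by step this gives:
  u_1 = (1, 1, 1, 1)
  u_2 = (-11/4, 9/4, 9/4, -7/4)

Orthogonality check:
  u_2 · u_1 = 0 (should be 0)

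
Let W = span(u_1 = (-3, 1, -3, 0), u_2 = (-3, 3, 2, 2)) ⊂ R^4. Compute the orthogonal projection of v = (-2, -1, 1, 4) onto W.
proj_W(v) = (-627/458, 679/458, 274/229, 235/229)

Set up U = [u_1 | ... | u_2] ∈ R^(4×2). The projector onto W = col(U) is P = U (U^T U)^(-1) U^T.
Compute U^T U =
  [19, 6]
  [6, 26],
and U^T v = (2, 13).
Solve U^T U · c = U^T v for the coefficients: c = (-13/229, 235/458). The projection is proj_W(v) = U c.
Check: (v - proj_W(v)) · u_1 = 0  (should be 0).
Check: (v - proj_W(v)) · u_2 = 0  (should be 0).
Result: proj_W(v) = (-627/458, 679/458, 274/229, 235/229).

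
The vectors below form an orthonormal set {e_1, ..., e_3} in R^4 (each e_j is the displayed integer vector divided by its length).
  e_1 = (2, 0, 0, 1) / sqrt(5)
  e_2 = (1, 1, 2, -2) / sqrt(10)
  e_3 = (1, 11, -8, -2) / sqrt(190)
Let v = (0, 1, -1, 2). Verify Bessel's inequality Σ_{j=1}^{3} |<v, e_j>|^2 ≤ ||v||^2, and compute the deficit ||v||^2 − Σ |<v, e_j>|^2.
Σ |<v, e_j>|^2 = 426/95; ||v||^2 = 6; deficit = 144/95

Write each e_j = u_j / sqrt(<u_j, u_j>) where u_j is the displayed integer vector. Then <v, e_j> = <v, u_j> / sqrt(<u_j, u_j>), so |<v, e_j>|^2 = <v, u_j>^2 / <u_j, u_j>.
Coefficients: <v, e_1> = 2/sqrt(5), <v, e_2> = -5/sqrt(10), <v, e_3> = 15/sqrt(190).
Square and sum: Σ |<v, e_j>|^2 = 426/95.
Compute ||v||^2 = v·v = 6.
Deficit = 6 − 426/95 = 144/95 ≥ 0, confirming Bessel's inequality. (The deficit equals ||v − Σ <v,e_j> e_j||^2, the squared distance from v to span{e_j}.)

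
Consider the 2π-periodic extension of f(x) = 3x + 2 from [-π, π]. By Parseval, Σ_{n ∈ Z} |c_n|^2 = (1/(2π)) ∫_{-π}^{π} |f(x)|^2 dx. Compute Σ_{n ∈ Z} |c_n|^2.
Σ |c_n|^2 = 3π^2 + 4

Expand and integrate term by term over [-π, π]:
  ∫ (3x)^2 dx = 9·(2π^3/3); ∫ 2·3·(2)·x dx = 0 (odd integrand); ∫ 2^2 dx = 4·2π.
So (1/(2π)) ∫_{-π}^{π} (3x + 2)^2 dx = 9π^2/3 + 4 = 3π^2 + 4.
Parseval ⇒ Σ |c_n|^2 = 3π^2 + 4.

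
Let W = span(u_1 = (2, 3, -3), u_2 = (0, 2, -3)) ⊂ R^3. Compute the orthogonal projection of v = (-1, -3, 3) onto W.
proj_W(v) = (-70/61, -165/61, 195/61)

Set up U = [u_1 | ... | u_2] ∈ R^(3×2). The projector onto W = col(U) is P = U (U^T U)^(-1) U^T.
Compute U^T U =
  [22, 15]
  [15, 13],
and U^T v = (-20, -15).
Solve U^T U · c = U^T v for the coefficients: c = (-35/61, -30/61). The projection is proj_W(v) = U c.
Check: (v - proj_W(v)) · u_1 = 0  (should be 0).
Check: (v - proj_W(v)) · u_2 = 0  (should be 0).
Result: proj_W(v) = (-70/61, -165/61, 195/61).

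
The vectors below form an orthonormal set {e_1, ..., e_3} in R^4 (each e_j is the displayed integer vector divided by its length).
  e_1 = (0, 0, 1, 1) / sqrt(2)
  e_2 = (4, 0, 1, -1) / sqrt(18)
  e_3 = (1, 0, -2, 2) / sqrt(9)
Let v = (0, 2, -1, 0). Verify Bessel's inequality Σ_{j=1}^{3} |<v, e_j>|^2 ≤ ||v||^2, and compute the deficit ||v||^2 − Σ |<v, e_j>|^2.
Σ |<v, e_j>|^2 = 1; ||v||^2 = 5; deficit = 4

Write each e_j = u_j / sqrt(<u_j, u_j>) where u_j is the displayed integer vector. Then <v, e_j> = <v, u_j> / sqrt(<u_j, u_j>), so |<v, e_j>|^2 = <v, u_j>^2 / <u_j, u_j>.
Coefficients: <v, e_1> = -1/sqrt(2), <v, e_2> = -1/sqrt(18), <v, e_3> = 2/sqrt(9).
Square and sum: Σ |<v, e_j>|^2 = 1.
Compute ||v||^2 = v·v = 5.
Deficit = 5 − 1 = 4 ≥ 0, confirming Bessel's inequality. (The deficit equals ||v − Σ <v,e_j> e_j||^2, the squared distance from v to span{e_j}.)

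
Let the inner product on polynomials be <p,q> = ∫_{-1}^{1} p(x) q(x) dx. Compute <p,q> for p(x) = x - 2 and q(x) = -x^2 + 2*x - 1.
<p,q> = 20/3

Expand the product: p(x)·q(x) = -x^3 + 4*x^2 - 5*x + 2.
∫_{-1}^{1} of each monomial x^k gives [2/(k+1) if k even, 0 if k odd]. Integrating term-by-term (or equivalently evaluating the antiderivative F(x) = -x^4/4 + 4*x^3/3 - 5*x^2/2 + 2*x at the endpoints):
  F(1) − F(−1) = 7/12 − (-73/12) = 20/3.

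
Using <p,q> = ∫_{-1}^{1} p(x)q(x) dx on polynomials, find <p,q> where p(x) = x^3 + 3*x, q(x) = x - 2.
<p,q> = 12/5

Expand the product: p(x)·q(x) = x^4 - 2*x^3 + 3*x^2 - 6*x.
∫_{-1}^{1} of each monomial x^k gives [2/(k+1) if k even, 0 if k odd]. Integrating term-by-term (or equivalently evaluating the antiderivative F(x) = x^5/5 - x^4/2 + x^3 - 3*x^2 at the endpoints):
  F(1) − F(−1) = -23/10 − (-47/10) = 12/5.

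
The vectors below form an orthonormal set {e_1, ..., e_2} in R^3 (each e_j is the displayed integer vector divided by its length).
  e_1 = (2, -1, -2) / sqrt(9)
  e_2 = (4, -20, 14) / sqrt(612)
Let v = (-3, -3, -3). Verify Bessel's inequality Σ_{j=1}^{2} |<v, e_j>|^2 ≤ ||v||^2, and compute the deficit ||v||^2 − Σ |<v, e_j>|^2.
Σ |<v, e_j>|^2 = 18/17; ||v||^2 = 27; deficit = 441/17

Write each e_j = u_j / sqrt(<u_j, u_j>) where u_j is the displayed integer vector. Then <v, e_j> = <v, u_j> / sqrt(<u_j, u_j>), so |<v, e_j>|^2 = <v, u_j>^2 / <u_j, u_j>.
Coefficients: <v, e_1> = 3/sqrt(9), <v, e_2> = 6/sqrt(612).
Square and sum: Σ |<v, e_j>|^2 = 18/17.
Compute ||v||^2 = v·v = 27.
Deficit = 27 − 18/17 = 441/17 ≥ 0, confirming Bessel's inequality. (The deficit equals ||v − Σ <v,e_j> e_j||^2, the squared distance from v to span{e_j}.)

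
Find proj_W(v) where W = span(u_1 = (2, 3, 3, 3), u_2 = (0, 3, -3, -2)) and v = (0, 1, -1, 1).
proj_W(v) = (90/323, 348/323, -78/323, -7/323)

Set up U = [u_1 | ... | u_2] ∈ R^(4×2). The projector onto W = col(U) is P = U (U^T U)^(-1) U^T.
Compute U^T U =
  [31, -6]
  [-6, 22],
and U^T v = (3, 4).
Solve U^T U · c = U^T v for the coefficients: c = (45/323, 71/323). The projection is proj_W(v) = U c.
Check: (v - proj_W(v)) · u_1 = 0  (should be 0).
Check: (v - proj_W(v)) · u_2 = 0  (should be 0).
Result: proj_W(v) = (90/323, 348/323, -78/323, -7/323).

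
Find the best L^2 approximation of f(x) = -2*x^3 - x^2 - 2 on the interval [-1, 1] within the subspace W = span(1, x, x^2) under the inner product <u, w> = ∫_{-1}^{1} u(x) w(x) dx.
g(x) = -x^2 - 6*x/5 - 2

The best approximation g ∈ W is the orthogonal projection of f onto W. Writing g = a_0 + a_1 x + a_2 x^2, the coefficients solve the normal equations G · a = b where
  G_{ij} = <φ_i, φ_j> and b_i = <f, φ_i>, with φ_0 = 1, φ_1 = x, φ_2 = x^2.
G =
  [2, 0, 2/3]
  [0, 2/3, 0]
  [2/3, 0, 2/5],
b = (-14/3, -4/5, -26/15).
Solving gives a_0 = -2, a_1 = -6/5, a_2 = -1, so
  g(x) = -x^2 - 6*x/5 - 2.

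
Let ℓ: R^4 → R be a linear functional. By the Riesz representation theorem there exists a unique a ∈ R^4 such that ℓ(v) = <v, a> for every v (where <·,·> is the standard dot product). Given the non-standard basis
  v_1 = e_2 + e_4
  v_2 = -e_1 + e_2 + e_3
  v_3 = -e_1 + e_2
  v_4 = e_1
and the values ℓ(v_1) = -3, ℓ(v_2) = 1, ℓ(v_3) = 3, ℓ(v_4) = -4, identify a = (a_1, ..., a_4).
a = (-4, -1, -2, -2)

Write a = (a_1, ..., a_4) in the standard basis. For each basis vector v_i, ℓ(v_i) = <v_i, a> is a linear equation in the a_j's. Collect the n equations into a matrix system V a = ℓ, where row i of V is v_i (expressed in the standard basis). Since V is invertible (lower-triangular with 1s on the diagonal, up to permutation), solve by back-substitution:
  V =
[[0, 1, 0, 1],
 [-1, 1, 1, 0],
 [-1, 1, 0, 0],
 [1, 0, 0, 0]]
  V a = (-3, 1, 3, -4)
Solving gives a = (-4, -1, -2, -2).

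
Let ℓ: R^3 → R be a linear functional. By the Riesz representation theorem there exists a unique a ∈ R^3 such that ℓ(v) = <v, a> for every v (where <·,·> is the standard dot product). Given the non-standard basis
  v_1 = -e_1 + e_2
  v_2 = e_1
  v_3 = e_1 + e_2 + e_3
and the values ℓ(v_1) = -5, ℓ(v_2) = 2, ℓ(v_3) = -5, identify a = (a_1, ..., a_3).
a = (2, -3, -4)

Write a = (a_1, ..., a_3) in the standard basis. For each basis vector v_i, ℓ(v_i) = <v_i, a> is a linear equation in the a_j's. Collect the n equations into a matrix system V a = ℓ, where row i of V is v_i (expressed in the standard basis). Since V is invertible (lower-triangular with 1s on the diagonal, up to permutation), solve by back-substitution:
  V =
[[-1, 1, 0],
 [1, 0, 0],
 [1, 1, 1]]
  V a = (-5, 2, -5)
Solving gives a = (2, -3, -4).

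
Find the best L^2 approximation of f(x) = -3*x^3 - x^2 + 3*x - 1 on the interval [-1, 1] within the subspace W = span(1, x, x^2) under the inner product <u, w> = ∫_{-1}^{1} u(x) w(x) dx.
g(x) = -x^2 + 6*x/5 - 1

The best approximation g ∈ W is the orthogonal projection of f onto W. Writing g = a_0 + a_1 x + a_2 x^2, the coefficients solve the normal equations G · a = b where
  G_{ij} = <φ_i, φ_j> and b_i = <f, φ_i>, with φ_0 = 1, φ_1 = x, φ_2 = x^2.
G =
  [2, 0, 2/3]
  [0, 2/3, 0]
  [2/3, 0, 2/5],
b = (-8/3, 4/5, -16/15).
Solving gives a_0 = -1, a_1 = 6/5, a_2 = -1, so
  g(x) = -x^2 + 6*x/5 - 1.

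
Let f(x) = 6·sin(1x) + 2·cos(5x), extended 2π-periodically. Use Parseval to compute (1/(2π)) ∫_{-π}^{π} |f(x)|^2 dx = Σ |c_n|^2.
Σ |c_n|^2 = 20

Expand |f|^2 and use orthogonality of {sin(nx), cos(mx)} on [-π, π]:
  ∫_{-π}^{π} sin(nx)^2 dx = π, ∫ cos(mx)^2 dx = π, and cross terms integrate to 0.
So ∫_{-π}^{π} f(x)^2 dx = 6^2 · π + 2^2 · π = (36 + 4)π.
Divide by 2π: (36 + 4)/2 = 20.
By Parseval, this equals Σ |c_n|^2.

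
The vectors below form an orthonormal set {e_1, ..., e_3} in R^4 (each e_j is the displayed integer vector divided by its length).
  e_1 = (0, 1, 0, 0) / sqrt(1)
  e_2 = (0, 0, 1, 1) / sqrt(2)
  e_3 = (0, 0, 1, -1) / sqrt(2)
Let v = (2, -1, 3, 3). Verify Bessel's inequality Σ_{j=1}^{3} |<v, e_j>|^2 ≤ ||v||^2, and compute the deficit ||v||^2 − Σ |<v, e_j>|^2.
Σ |<v, e_j>|^2 = 19; ||v||^2 = 23; deficit = 4

Write each e_j = u_j / sqrt(<u_j, u_j>) where u_j is the displayed integer vector. Then <v, e_j> = <v, u_j> / sqrt(<u_j, u_j>), so |<v, e_j>|^2 = <v, u_j>^2 / <u_j, u_j>.
Coefficients: <v, e_1> = -1/sqrt(1), <v, e_2> = 6/sqrt(2), <v, e_3> = 0/sqrt(2).
Square and sum: Σ |<v, e_j>|^2 = 19.
Compute ||v||^2 = v·v = 23.
Deficit = 23 − 19 = 4 ≥ 0, confirming Bessel's inequality. (The deficit equals ||v − Σ <v,e_j> e_j||^2, the squared distance from v to span{e_j}.)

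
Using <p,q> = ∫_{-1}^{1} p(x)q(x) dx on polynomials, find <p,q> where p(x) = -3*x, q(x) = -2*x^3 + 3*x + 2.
<p,q> = -18/5

Expand the product: p(x)·q(x) = 6*x^4 - 9*x^2 - 6*x.
∫_{-1}^{1} of each monomial x^k gives [2/(k+1) if k even, 0 if k odd]. Integrating term-by-term (or equivalently evaluating the antiderivative F(x) = 6*x^5/5 - 3*x^3 - 3*x^2 at the endpoints):
  F(1) − F(−1) = -24/5 − (-6/5) = -18/5.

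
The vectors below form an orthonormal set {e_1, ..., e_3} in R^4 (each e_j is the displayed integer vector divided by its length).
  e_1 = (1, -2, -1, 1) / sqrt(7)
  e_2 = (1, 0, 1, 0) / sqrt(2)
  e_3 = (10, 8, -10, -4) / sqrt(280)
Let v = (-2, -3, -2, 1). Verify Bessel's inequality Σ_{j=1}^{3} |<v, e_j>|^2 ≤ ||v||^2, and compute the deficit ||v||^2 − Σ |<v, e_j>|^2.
Σ |<v, e_j>|^2 = 89/5; ||v||^2 = 18; deficit = 1/5

Write each e_j = u_j / sqrt(<u_j, u_j>) where u_j is the displayed integer vector. Then <v, e_j> = <v, u_j> / sqrt(<u_j, u_j>), so |<v, e_j>|^2 = <v, u_j>^2 / <u_j, u_j>.
Coefficients: <v, e_1> = 7/sqrt(7), <v, e_2> = -4/sqrt(2), <v, e_3> = -28/sqrt(280).
Square and sum: Σ |<v, e_j>|^2 = 89/5.
Compute ||v||^2 = v·v = 18.
Deficit = 18 − 89/5 = 1/5 ≥ 0, confirming Bessel's inequality. (The deficit equals ||v − Σ <v,e_j> e_j||^2, the squared distance from v to span{e_j}.)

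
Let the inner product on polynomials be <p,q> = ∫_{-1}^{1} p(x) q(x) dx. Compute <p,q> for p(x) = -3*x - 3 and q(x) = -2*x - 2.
<p,q> = 16

Expand the product: p(x)·q(x) = 6*x^2 + 12*x + 6.
∫_{-1}^{1} of each monomial x^k gives [2/(k+1) if k even, 0 if k odd]. Integrating term-by-term (or equivalently evaluating the antiderivative F(x) = 2*x^3 + 6*x^2 + 6*x at the endpoints):
  F(1) − F(−1) = 14 − (-2) = 16.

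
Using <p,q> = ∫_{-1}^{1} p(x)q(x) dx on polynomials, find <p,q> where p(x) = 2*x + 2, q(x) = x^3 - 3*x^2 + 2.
<p,q> = 24/5

Expand the product: p(x)·q(x) = 2*x^4 - 4*x^3 - 6*x^2 + 4*x + 4.
∫_{-1}^{1} of each monomial x^k gives [2/(k+1) if k even, 0 if k odd]. Integrating term-by-term (or equivalently evaluating the antiderivative F(x) = 2*x^5/5 - x^4 - 2*x^3 + 2*x^2 + 4*x at the endpoints):
  F(1) − F(−1) = 17/5 − (-7/5) = 24/5.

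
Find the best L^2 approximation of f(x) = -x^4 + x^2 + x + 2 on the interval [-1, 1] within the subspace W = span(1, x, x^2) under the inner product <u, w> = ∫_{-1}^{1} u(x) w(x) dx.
g(x) = x^2/7 + x + 73/35

The best approximation g ∈ W is the orthogonal projection of f onto W. Writing g = a_0 + a_1 x + a_2 x^2, the coefficients solve the normal equations G · a = b where
  G_{ij} = <φ_i, φ_j> and b_i = <f, φ_i>, with φ_0 = 1, φ_1 = x, φ_2 = x^2.
G =
  [2, 0, 2/3]
  [0, 2/3, 0]
  [2/3, 0, 2/5],
b = (64/15, 2/3, 152/105).
Solving gives a_0 = 73/35, a_1 = 1, a_2 = 1/7, so
  g(x) = x^2/7 + x + 73/35.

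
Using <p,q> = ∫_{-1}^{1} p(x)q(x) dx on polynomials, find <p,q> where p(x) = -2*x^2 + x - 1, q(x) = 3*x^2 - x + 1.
<p,q> = -42/5

Expand the product: p(x)·q(x) = -6*x^4 + 5*x^3 - 6*x^2 + 2*x - 1.
∫_{-1}^{1} of each monomial x^k gives [2/(k+1) if k even, 0 if k odd]. Integrating term-by-term (or equivalently evaluating the antiderivative F(x) = -6*x^5/5 + 5*x^4/4 - 2*x^3 + x^2 - x at the endpoints):
  F(1) − F(−1) = -39/20 − (129/20) = -42/5.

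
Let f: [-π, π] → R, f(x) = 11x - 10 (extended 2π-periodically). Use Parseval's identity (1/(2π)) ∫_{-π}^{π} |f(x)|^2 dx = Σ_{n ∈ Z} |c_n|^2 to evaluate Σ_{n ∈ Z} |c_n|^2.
Σ |c_n|^2 = 121π^2/3 + 100

Expand and integrate term by term over [-π, π]:
  ∫ (11x)^2 dx = 121·(2π^3/3); ∫ 2·11·(-10)·x dx = 0 (odd integrand); ∫ (-10)^2 dx = 100·2π.
So (1/(2π)) ∫_{-π}^{π} (11x - 10)^2 dx = 121π^2/3 + 100 = 121π^2/3 + 100.
Parseval ⇒ Σ |c_n|^2 = 121π^2/3 + 100.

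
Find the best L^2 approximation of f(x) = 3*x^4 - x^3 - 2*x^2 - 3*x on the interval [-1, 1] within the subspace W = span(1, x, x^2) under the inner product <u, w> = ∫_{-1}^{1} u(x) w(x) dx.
g(x) = 4*x^2/7 - 18*x/5 - 9/35

The best approximation g ∈ W is the orthogonal projection of f onto W. Writing g = a_0 + a_1 x + a_2 x^2, the coefficients solve the normal equations G · a = b where
  G_{ij} = <φ_i, φ_j> and b_i = <f, φ_i>, with φ_0 = 1, φ_1 = x, φ_2 = x^2.
G =
  [2, 0, 2/3]
  [0, 2/3, 0]
  [2/3, 0, 2/5],
b = (-2/15, -12/5, 2/35).
Solving gives a_0 = -9/35, a_1 = -18/5, a_2 = 4/7, so
  g(x) = 4*x^2/7 - 18*x/5 - 9/35.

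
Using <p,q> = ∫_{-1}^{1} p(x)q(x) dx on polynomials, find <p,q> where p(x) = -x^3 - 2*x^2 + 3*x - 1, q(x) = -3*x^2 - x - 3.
<p,q> = 64/5

Expand the product: p(x)·q(x) = 3*x^5 + 7*x^4 - 4*x^3 + 6*x^2 - 8*x + 3.
∫_{-1}^{1} of each monomial x^k gives [2/(k+1) if k even, 0 if k odd]. Integrating term-by-term (or equivalently evaluating the antiderivative F(x) = x^6/2 + 7*x^5/5 - x^4 + 2*x^3 - 4*x^2 + 3*x at the endpoints):
  F(1) − F(−1) = 19/10 − (-109/10) = 64/5.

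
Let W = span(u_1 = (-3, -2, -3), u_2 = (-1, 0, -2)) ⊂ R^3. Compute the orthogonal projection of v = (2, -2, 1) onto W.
proj_W(v) = (10/29, -22/29, 53/29)

Set up U = [u_1 | ... | u_2] ∈ R^(3×2). The projector onto W = col(U) is P = U (U^T U)^(-1) U^T.
Compute U^T U =
  [22, 9]
  [9, 5],
and U^T v = (-5, -4).
Solve U^T U · c = U^T v for the coefficients: c = (11/29, -43/29). The projection is proj_W(v) = U c.
Check: (v - proj_W(v)) · u_1 = 0  (should be 0).
Check: (v - proj_W(v)) · u_2 = 0  (should be 0).
Result: proj_W(v) = (10/29, -22/29, 53/29).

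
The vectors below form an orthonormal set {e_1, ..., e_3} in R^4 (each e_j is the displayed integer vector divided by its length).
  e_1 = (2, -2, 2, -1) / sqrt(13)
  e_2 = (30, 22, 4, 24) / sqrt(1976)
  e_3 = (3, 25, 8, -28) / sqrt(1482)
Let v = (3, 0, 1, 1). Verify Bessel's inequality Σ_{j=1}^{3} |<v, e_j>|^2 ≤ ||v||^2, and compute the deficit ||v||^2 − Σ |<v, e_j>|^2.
Σ |<v, e_j>|^2 = 425/39; ||v||^2 = 11; deficit = 4/39

Write each e_j = u_j / sqrt(<u_j, u_j>) where u_j is the displayed integer vector. Then <v, e_j> = <v, u_j> / sqrt(<u_j, u_j>), so |<v, e_j>|^2 = <v, u_j>^2 / <u_j, u_j>.
Coefficients: <v, e_1> = 7/sqrt(13), <v, e_2> = 118/sqrt(1976), <v, e_3> = -11/sqrt(1482).
Square and sum: Σ |<v, e_j>|^2 = 425/39.
Compute ||v||^2 = v·v = 11.
Deficit = 11 − 425/39 = 4/39 ≥ 0, confirming Bessel's inequality. (The deficit equals ||v − Σ <v,e_j> e_j||^2, the squared distance from v to span{e_j}.)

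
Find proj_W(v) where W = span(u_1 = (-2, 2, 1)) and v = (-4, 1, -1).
proj_W(v) = (-2, 2, 1)

Set up U = [u_1 | ... | u_1] ∈ R^(3×1). The projector onto W = col(U) is P = U (U^T U)^(-1) U^T.
Compute U^T U =
  [9],
and U^T v = (9).
Solve U^T U · c = U^T v for the coefficients: c = (1). The projection is proj_W(v) = U c.
Check: (v - proj_W(v)) · u_1 = 0  (should be 0).
Result: proj_W(v) = (-2, 2, 1).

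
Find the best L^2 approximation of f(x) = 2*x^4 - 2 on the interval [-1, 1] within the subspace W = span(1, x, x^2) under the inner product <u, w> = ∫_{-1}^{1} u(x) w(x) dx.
g(x) = 12*x^2/7 - 76/35

The best approximation g ∈ W is the orthogonal projection of f onto W. Writing g = a_0 + a_1 x + a_2 x^2, the coefficients solve the normal equations G · a = b where
  G_{ij} = <φ_i, φ_j> and b_i = <f, φ_i>, with φ_0 = 1, φ_1 = x, φ_2 = x^2.
G =
  [2, 0, 2/3]
  [0, 2/3, 0]
  [2/3, 0, 2/5],
b = (-16/5, 0, -16/21).
Solving gives a_0 = -76/35, a_1 = 0, a_2 = 12/7, so
  g(x) = 12*x^2/7 - 76/35.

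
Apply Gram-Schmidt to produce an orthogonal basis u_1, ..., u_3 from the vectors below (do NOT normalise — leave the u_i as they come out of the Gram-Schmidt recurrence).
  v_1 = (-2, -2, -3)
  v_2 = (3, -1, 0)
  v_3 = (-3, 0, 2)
Orthogonal basis:
  u_1 = (-2, -2, -3)
  u_2 = (43/17, -25/17, -12/17)
  u_3 = (-75/154, -225/154, 100/77)

Apply the Gram-Schmidt recurrence
  u_1 = v_1
  u_i = v_i − Σ_{j<i} ((v_i · u_j) / (u_j · u_j)) · u_j.

Step by step this gives:
  u_1 = (-2, -2, -3)
  u_2 = (43/17, -25/17, -12/17)
  u_3 = (-75/154, -225/154, 100/77)

Orthogonality check:
  u_2 · u_1 = 0 (should be 0)
  u_3 · u_1 = 0 (should be 0)
  u_3 · u_2 = 0 (should be 0)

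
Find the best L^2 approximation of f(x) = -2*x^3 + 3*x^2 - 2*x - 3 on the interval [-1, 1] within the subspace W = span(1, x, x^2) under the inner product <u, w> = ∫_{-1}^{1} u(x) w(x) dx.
g(x) = 3*x^2 - 16*x/5 - 3

The best approximation g ∈ W is the orthogonal projection of f onto W. Writing g = a_0 + a_1 x + a_2 x^2, the coefficients solve the normal equations G · a = b where
  G_{ij} = <φ_i, φ_j> and b_i = <f, φ_i>, with φ_0 = 1, φ_1 = x, φ_2 = x^2.
G =
  [2, 0, 2/3]
  [0, 2/3, 0]
  [2/3, 0, 2/5],
b = (-4, -32/15, -4/5).
Solving gives a_0 = -3, a_1 = -16/5, a_2 = 3, so
  g(x) = 3*x^2 - 16*x/5 - 3.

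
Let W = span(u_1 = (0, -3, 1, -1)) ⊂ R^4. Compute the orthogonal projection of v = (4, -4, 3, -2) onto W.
proj_W(v) = (0, -51/11, 17/11, -17/11)

Set up U = [u_1 | ... | u_1] ∈ R^(4×1). The projector onto W = col(U) is P = U (U^T U)^(-1) U^T.
Compute U^T U =
  [11],
and U^T v = (17).
Solve U^T U · c = U^T v for the coefficients: c = (17/11). The projection is proj_W(v) = U c.
Check: (v - proj_W(v)) · u_1 = 0  (should be 0).
Result: proj_W(v) = (0, -51/11, 17/11, -17/11).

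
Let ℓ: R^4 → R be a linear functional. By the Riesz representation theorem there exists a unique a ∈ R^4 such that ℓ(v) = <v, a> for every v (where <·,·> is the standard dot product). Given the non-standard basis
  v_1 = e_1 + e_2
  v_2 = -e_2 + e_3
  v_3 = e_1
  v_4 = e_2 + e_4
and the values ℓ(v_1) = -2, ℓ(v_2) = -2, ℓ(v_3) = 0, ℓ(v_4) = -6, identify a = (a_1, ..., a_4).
a = (0, -2, -4, -4)

Write a = (a_1, ..., a_4) in the standard basis. For each basis vector v_i, ℓ(v_i) = <v_i, a> is a linear equation in the a_j's. Collect the n equations into a matrix system V a = ℓ, where row i of V is v_i (expressed in the standard basis). Since V is invertible (lower-triangular with 1s on the diagonal, up to permutation), solve by back-substitution:
  V =
[[1, 1, 0, 0],
 [0, -1, 1, 0],
 [1, 0, 0, 0],
 [0, 1, 0, 1]]
  V a = (-2, -2, 0, -6)
Solving gives a = (0, -2, -4, -4).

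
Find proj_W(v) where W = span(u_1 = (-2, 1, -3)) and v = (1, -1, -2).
proj_W(v) = (-3/7, 3/14, -9/14)

Set up U = [u_1 | ... | u_1] ∈ R^(3×1). The projector onto W = col(U) is P = U (U^T U)^(-1) U^T.
Compute U^T U =
  [14],
and U^T v = (3).
Solve U^T U · c = U^T v for the coefficients: c = (3/14). The projection is proj_W(v) = U c.
Check: (v - proj_W(v)) · u_1 = 0  (should be 0).
Result: proj_W(v) = (-3/7, 3/14, -9/14).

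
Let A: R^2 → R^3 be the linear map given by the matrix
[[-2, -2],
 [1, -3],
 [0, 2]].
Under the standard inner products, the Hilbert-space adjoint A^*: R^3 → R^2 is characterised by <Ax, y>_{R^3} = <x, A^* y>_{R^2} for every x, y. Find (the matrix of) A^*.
A^* = A^T =
[[-2, 1, 0],
 [-2, -3, 2]]

For real matrices with standard dot products, the defining identity <Ax, y> = <x, A^* y> gives (Ax)^T y = x^T (A^*) y, i.e. x^T A^T y = x^T (A^*) y. Since this holds for all x, y, we must have A^* = A^T. Therefore
A^* =
[[-2, 1, 0],
 [-2, -3, 2]].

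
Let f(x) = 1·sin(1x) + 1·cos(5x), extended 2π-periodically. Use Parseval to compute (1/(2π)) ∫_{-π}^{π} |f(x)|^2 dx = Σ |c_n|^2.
Σ |c_n|^2 = 1

Expand |f|^2 and use orthogonality of {sin(nx), cos(mx)} on [-π, π]:
  ∫_{-π}^{π} sin(nx)^2 dx = π, ∫ cos(mx)^2 dx = π, and cross terms integrate to 0.
So ∫_{-π}^{π} f(x)^2 dx = 1^2 · π + 1^2 · π = (1 + 1)π.
Divide by 2π: (1 + 1)/2 = 1.
By Parseval, this equals Σ |c_n|^2.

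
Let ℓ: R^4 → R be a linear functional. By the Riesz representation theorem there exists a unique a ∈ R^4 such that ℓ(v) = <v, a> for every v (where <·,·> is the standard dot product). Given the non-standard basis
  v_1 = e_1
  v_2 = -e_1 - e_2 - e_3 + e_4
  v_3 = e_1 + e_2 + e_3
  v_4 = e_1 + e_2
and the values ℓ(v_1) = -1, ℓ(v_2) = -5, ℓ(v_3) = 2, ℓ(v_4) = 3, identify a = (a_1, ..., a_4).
a = (-1, 4, -1, -3)

Write a = (a_1, ..., a_4) in the standard basis. For each basis vector v_i, ℓ(v_i) = <v_i, a> is a linear equation in the a_j's. Collect the n equations into a matrix system V a = ℓ, where row i of V is v_i (expressed in the standard basis). Since V is invertible (lower-triangular with 1s on the diagonal, up to permutation), solve by back-substitution:
  V =
[[1, 0, 0, 0],
 [-1, -1, -1, 1],
 [1, 1, 1, 0],
 [1, 1, 0, 0]]
  V a = (-1, -5, 2, 3)
Solving gives a = (-1, 4, -1, -3).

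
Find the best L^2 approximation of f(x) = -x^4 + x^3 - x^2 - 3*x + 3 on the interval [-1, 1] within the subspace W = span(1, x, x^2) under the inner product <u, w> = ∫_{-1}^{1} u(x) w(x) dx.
g(x) = -13*x^2/7 - 12*x/5 + 108/35

The best approximation g ∈ W is the orthogonal projection of f onto W. Writing g = a_0 + a_1 x + a_2 x^2, the coefficients solve the normal equations G · a = b where
  G_{ij} = <φ_i, φ_j> and b_i = <f, φ_i>, with φ_0 = 1, φ_1 = x, φ_2 = x^2.
G =
  [2, 0, 2/3]
  [0, 2/3, 0]
  [2/3, 0, 2/5],
b = (74/15, -8/5, 46/35).
Solving gives a_0 = 108/35, a_1 = -12/5, a_2 = -13/7, so
  g(x) = -13*x^2/7 - 12*x/5 + 108/35.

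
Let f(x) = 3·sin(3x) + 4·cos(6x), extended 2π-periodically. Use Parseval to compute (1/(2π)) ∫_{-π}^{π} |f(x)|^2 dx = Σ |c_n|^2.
Σ |c_n|^2 = 25/2

Expand |f|^2 and use orthogonality of {sin(nx), cos(mx)} on [-π, π]:
  ∫_{-π}^{π} sin(nx)^2 dx = π, ∫ cos(mx)^2 dx = π, and cross terms integrate to 0.
So ∫_{-π}^{π} f(x)^2 dx = 3^2 · π + 4^2 · π = (9 + 16)π.
Divide by 2π: (9 + 16)/2 = 25/2.
By Parseval, this equals Σ |c_n|^2.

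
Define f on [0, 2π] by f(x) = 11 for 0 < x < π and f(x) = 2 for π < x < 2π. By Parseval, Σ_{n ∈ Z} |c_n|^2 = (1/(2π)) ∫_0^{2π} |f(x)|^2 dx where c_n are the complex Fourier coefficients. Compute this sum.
Σ |c_n|^2 = 125/2

Parseval equates the L^2 energy of f (normalised by 1/(2π)) with the ℓ^2 sum of its Fourier coefficients: (1/(2π)) ∫_0^{2π} |f|^2 = Σ |c_n|^2.
Compute the left side: (1/(2π)) [∫_0^π 11^2 dx + ∫_π^{2π} 2^2 dx] = (1/(2π)) · (121π + 4π) = (121 + 4)/2 = 125/2.
So Σ_{n ∈ Z} |c_n|^2 = 125/2.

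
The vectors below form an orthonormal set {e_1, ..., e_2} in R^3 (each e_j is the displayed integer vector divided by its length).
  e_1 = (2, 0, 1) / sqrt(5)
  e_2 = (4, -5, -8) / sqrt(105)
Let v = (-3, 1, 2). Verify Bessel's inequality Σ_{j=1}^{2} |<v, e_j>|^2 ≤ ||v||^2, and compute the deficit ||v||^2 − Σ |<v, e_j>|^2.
Σ |<v, e_j>|^2 = 95/7; ||v||^2 = 14; deficit = 3/7

Write each e_j = u_j / sqrt(<u_j, u_j>) where u_j is the displayed integer vector. Then <v, e_j> = <v, u_j> / sqrt(<u_j, u_j>), so |<v, e_j>|^2 = <v, u_j>^2 / <u_j, u_j>.
Coefficients: <v, e_1> = -4/sqrt(5), <v, e_2> = -33/sqrt(105).
Square and sum: Σ |<v, e_j>|^2 = 95/7.
Compute ||v||^2 = v·v = 14.
Deficit = 14 − 95/7 = 3/7 ≥ 0, confirming Bessel's inequality. (The deficit equals ||v − Σ <v,e_j> e_j||^2, the squared distance from v to span{e_j}.)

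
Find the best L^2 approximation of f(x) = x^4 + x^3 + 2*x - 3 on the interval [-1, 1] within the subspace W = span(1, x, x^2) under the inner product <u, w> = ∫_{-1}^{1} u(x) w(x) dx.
g(x) = 6*x^2/7 + 13*x/5 - 108/35

The best approximation g ∈ W is the orthogonal projection of f onto W. Writing g = a_0 + a_1 x + a_2 x^2, the coefficients solve the normal equations G · a = b where
  G_{ij} = <φ_i, φ_j> and b_i = <f, φ_i>, with φ_0 = 1, φ_1 = x, φ_2 = x^2.
G =
  [2, 0, 2/3]
  [0, 2/3, 0]
  [2/3, 0, 2/5],
b = (-28/5, 26/15, -12/7).
Solving gives a_0 = -108/35, a_1 = 13/5, a_2 = 6/7, so
  g(x) = 6*x^2/7 + 13*x/5 - 108/35.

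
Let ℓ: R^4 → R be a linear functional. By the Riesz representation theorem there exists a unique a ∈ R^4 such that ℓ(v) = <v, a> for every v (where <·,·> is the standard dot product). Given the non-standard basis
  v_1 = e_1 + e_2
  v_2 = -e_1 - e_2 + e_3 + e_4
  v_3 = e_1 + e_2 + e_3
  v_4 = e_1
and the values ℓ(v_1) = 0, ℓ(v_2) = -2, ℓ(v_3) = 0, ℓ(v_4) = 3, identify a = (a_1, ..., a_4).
a = (3, -3, 0, -2)

Write a = (a_1, ..., a_4) in the standard basis. For each basis vector v_i, ℓ(v_i) = <v_i, a> is a linear equation in the a_j's. Collect the n equations into a matrix system V a = ℓ, where row i of V is v_i (expressed in the standard basis). Since V is invertible (lower-triangular with 1s on the diagonal, up to permutation), solve by back-substitution:
  V =
[[1, 1, 0, 0],
 [-1, -1, 1, 1],
 [1, 1, 1, 0],
 [1, 0, 0, 0]]
  V a = (0, -2, 0, 3)
Solving gives a = (3, -3, 0, -2).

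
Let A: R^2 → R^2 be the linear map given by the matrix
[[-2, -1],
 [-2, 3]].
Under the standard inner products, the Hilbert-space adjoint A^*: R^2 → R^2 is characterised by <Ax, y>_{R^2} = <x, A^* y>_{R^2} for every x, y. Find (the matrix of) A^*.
A^* = A^T =
[[-2, -2],
 [-1, 3]]

For real matrices with standard dot products, the defining identity <Ax, y> = <x, A^* y> gives (Ax)^T y = x^T (A^*) y, i.e. x^T A^T y = x^T (A^*) y. Since this holds for all x, y, we must have A^* = A^T. Therefore
A^* =
[[-2, -2],
 [-1, 3]].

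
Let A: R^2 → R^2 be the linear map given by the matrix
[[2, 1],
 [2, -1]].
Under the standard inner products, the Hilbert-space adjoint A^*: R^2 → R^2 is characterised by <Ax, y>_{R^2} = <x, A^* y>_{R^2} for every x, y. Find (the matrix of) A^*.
A^* = A^T =
[[2, 2],
 [1, -1]]

For real matrices with standard dot products, the defining identity <Ax, y> = <x, A^* y> gives (Ax)^T y = x^T (A^*) y, i.e. x^T A^T y = x^T (A^*) y. Since this holds for all x, y, we must have A^* = A^T. Therefore
A^* =
[[2, 2],
 [1, -1]].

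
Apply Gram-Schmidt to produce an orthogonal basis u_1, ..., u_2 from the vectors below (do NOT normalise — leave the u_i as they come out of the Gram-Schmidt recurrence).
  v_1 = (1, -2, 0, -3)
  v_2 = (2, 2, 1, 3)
Orthogonal basis:
  u_1 = (1, -2, 0, -3)
  u_2 = (39/14, 3/7, 1, 9/14)

Apply the Gram-Schmidt recurrence
  u_1 = v_1
  u_i = v_i − Σ_{j<i} ((v_i · u_j) / (u_j · u_j)) · u_j.

Step by step this gives:
  u_1 = (1, -2, 0, -3)
  u_2 = (39/14, 3/7, 1, 9/14)

Orthogonality check:
  u_2 · u_1 = 0 (should be 0)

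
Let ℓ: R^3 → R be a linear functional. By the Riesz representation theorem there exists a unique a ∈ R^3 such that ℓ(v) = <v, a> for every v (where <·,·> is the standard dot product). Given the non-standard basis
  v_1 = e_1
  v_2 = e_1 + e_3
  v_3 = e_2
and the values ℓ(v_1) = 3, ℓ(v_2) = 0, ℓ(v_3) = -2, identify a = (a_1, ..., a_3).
a = (3, -2, -3)

Write a = (a_1, ..., a_3) in the standard basis. For each basis vector v_i, ℓ(v_i) = <v_i, a> is a linear equation in the a_j's. Collect the n equations into a matrix system V a = ℓ, where row i of V is v_i (expressed in the standard basis). Since V is invertible (lower-triangular with 1s on the diagonal, up to permutation), solve by back-substitution:
  V =
[[1, 0, 0],
 [1, 0, 1],
 [0, 1, 0]]
  V a = (3, 0, -2)
Solving gives a = (3, -2, -3).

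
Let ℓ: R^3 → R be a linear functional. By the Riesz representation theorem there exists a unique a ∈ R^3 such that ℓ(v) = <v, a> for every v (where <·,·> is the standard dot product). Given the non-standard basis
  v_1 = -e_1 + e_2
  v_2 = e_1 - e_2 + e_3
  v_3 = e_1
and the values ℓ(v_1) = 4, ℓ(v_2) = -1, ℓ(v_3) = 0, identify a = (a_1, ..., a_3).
a = (0, 4, 3)

Write a = (a_1, ..., a_3) in the standard basis. For each basis vector v_i, ℓ(v_i) = <v_i, a> is a linear equation in the a_j's. Collect the n equations into a matrix system V a = ℓ, where row i of V is v_i (expressed in the standard basis). Since V is invertible (lower-triangular with 1s on the diagonal, up to permutation), solve by back-substitution:
  V =
[[-1, 1, 0],
 [1, -1, 1],
 [1, 0, 0]]
  V a = (4, -1, 0)
Solving gives a = (0, 4, 3).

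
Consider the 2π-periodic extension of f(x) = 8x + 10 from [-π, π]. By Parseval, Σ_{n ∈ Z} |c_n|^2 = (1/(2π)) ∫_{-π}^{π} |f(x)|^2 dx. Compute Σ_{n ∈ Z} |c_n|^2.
Σ |c_n|^2 = 64π^2/3 + 100

Expand and integrate term by term over [-π, π]:
  ∫ (8x)^2 dx = 64·(2π^3/3); ∫ 2·8·(10)·x dx = 0 (odd integrand); ∫ 10^2 dx = 100·2π.
So (1/(2π)) ∫_{-π}^{π} (8x + 10)^2 dx = 64π^2/3 + 100 = 64π^2/3 + 100.
Parseval ⇒ Σ |c_n|^2 = 64π^2/3 + 100.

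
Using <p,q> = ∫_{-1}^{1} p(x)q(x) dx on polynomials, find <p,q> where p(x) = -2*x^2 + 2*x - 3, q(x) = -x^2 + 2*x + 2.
<p,q> = -46/5

Expand the product: p(x)·q(x) = 2*x^4 - 6*x^3 + 3*x^2 - 2*x - 6.
∫_{-1}^{1} of each monomial x^k gives [2/(k+1) if k even, 0 if k odd]. Integrating term-by-term (or equivalently evaluating the antiderivative F(x) = 2*x^5/5 - 3*x^4/2 + x^3 - x^2 - 6*x at the endpoints):
  F(1) − F(−1) = -71/10 − (21/10) = -46/5.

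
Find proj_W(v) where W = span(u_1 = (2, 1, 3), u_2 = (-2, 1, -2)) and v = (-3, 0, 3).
proj_W(v) = (0, 6/5, 3/5)

Set up U = [u_1 | ... | u_2] ∈ R^(3×2). The projector onto W = col(U) is P = U (U^T U)^(-1) U^T.
Compute U^T U =
  [14, -9]
  [-9, 9],
and U^T v = (3, 0).
Solve U^T U · c = U^T v for the coefficients: c = (3/5, 3/5). The projection is proj_W(v) = U c.
Check: (v - proj_W(v)) · u_1 = 0  (should be 0).
Check: (v - proj_W(v)) · u_2 = 0  (should be 0).
Result: proj_W(v) = (0, 6/5, 3/5).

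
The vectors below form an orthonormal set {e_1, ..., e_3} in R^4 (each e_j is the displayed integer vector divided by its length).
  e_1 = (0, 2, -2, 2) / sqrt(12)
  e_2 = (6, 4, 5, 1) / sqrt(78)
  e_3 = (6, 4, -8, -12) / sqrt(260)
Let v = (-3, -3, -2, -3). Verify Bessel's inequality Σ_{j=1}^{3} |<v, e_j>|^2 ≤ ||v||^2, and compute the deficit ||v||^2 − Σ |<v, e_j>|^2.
Σ |<v, e_j>|^2 = 309/10; ||v||^2 = 31; deficit = 1/10

Write each e_j = u_j / sqrt(<u_j, u_j>) where u_j is the displayed integer vector. Then <v, e_j> = <v, u_j> / sqrt(<u_j, u_j>), so |<v, e_j>|^2 = <v, u_j>^2 / <u_j, u_j>.
Coefficients: <v, e_1> = -8/sqrt(12), <v, e_2> = -43/sqrt(78), <v, e_3> = 22/sqrt(260).
Square and sum: Σ |<v, e_j>|^2 = 309/10.
Compute ||v||^2 = v·v = 31.
Deficit = 31 − 309/10 = 1/10 ≥ 0, confirming Bessel's inequality. (The deficit equals ||v − Σ <v,e_j> e_j||^2, the squared distance from v to span{e_j}.)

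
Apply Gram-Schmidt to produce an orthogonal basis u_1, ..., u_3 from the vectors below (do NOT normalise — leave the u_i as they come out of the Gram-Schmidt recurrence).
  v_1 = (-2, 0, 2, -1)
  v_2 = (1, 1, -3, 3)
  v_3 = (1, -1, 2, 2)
Orthogonal basis:
  u_1 = (-2, 0, 2, -1)
  u_2 = (-13/9, 1, -5/9, 16/9)
  u_3 = (1, -1, 2, 2)

Apply the Gram-Schmidt recurrence
  u_1 = v_1
  u_i = v_i − Σ_{j<i} ((v_i · u_j) / (u_j · u_j)) · u_j.

Step by step this gives:
  u_1 = (-2, 0, 2, -1)
  u_2 = (-13/9, 1, -5/9, 16/9)
  u_3 = (1, -1, 2, 2)

Orthogonality check:
  u_2 · u_1 = 0 (should be 0)
  u_3 · u_1 = 0 (should be 0)
  u_3 · u_2 = 0 (should be 0)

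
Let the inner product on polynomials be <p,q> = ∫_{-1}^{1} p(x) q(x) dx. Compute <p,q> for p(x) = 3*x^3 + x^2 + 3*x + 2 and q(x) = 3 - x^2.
<p,q> = 184/15

Expand the product: p(x)·q(x) = -3*x^5 - x^4 + 6*x^3 + x^2 + 9*x + 6.
∫_{-1}^{1} of each monomial x^k gives [2/(k+1) if k even, 0 if k odd]. Integrating term-by-term (or equivalently evaluating the antiderivative F(x) = -x^6/2 - x^5/5 + 3*x^4/2 + x^3/3 + 9*x^2/2 + 6*x at the endpoints):
  F(1) − F(−1) = 349/30 − (-19/30) = 184/15.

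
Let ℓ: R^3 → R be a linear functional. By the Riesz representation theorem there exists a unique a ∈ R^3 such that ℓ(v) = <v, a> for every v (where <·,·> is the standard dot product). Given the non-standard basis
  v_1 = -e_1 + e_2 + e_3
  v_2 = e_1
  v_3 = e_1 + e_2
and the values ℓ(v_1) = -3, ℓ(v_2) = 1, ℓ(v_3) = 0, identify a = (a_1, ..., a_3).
a = (1, -1, -1)

Write a = (a_1, ..., a_3) in the standard basis. For each basis vector v_i, ℓ(v_i) = <v_i, a> is a linear equation in the a_j's. Collect the n equations into a matrix system V a = ℓ, where row i of V is v_i (expressed in the standard basis). Since V is invertible (lower-triangular with 1s on the diagonal, up to permutation), solve by back-substitution:
  V =
[[-1, 1, 1],
 [1, 0, 0],
 [1, 1, 0]]
  V a = (-3, 1, 0)
Solving gives a = (1, -1, -1).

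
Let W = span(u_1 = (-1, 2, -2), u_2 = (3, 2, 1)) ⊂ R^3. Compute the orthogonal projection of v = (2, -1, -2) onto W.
proj_W(v) = (52/125, 8/25, 14/125)

Set up U = [u_1 | ... | u_2] ∈ R^(3×2). The projector onto W = col(U) is P = U (U^T U)^(-1) U^T.
Compute U^T U =
  [9, -1]
  [-1, 14],
and U^T v = (0, 2).
Solve U^T U · c = U^T v for the coefficients: c = (2/125, 18/125). The projection is proj_W(v) = U c.
Check: (v - proj_W(v)) · u_1 = 0  (should be 0).
Check: (v - proj_W(v)) · u_2 = 0  (should be 0).
Result: proj_W(v) = (52/125, 8/25, 14/125).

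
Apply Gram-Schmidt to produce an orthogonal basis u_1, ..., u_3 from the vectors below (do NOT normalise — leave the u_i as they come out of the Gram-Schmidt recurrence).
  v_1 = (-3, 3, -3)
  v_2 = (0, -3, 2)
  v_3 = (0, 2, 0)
Orthogonal basis:
  u_1 = (-3, 3, -3)
  u_2 = (-5/3, -4/3, 1/3)
  u_3 = (-2/7, 4/7, 6/7)

Apply the Gram-Schmidt recurrence
  u_1 = v_1
  u_i = v_i − Σ_{j<i} ((v_i · u_j) / (u_j · u_j)) · u_j.

Step by step this gives:
  u_1 = (-3, 3, -3)
  u_2 = (-5/3, -4/3, 1/3)
  u_3 = (-2/7, 4/7, 6/7)

Orthogonality check:
  u_2 · u_1 = 0 (should be 0)
  u_3 · u_1 = 0 (should be 0)
  u_3 · u_2 = 0 (should be 0)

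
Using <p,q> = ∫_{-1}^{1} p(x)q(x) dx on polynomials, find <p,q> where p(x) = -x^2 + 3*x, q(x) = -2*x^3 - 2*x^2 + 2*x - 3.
<p,q> = 22/5

Expand the product: p(x)·q(x) = 2*x^5 - 4*x^4 - 8*x^3 + 9*x^2 - 9*x.
∫_{-1}^{1} of each monomial x^k gives [2/(k+1) if k even, 0 if k odd]. Integrating term-by-term (or equivalently evaluating the antiderivative F(x) = x^6/3 - 4*x^5/5 - 2*x^4 + 3*x^3 - 9*x^2/2 at the endpoints):
  F(1) − F(−1) = -119/30 − (-251/30) = 22/5.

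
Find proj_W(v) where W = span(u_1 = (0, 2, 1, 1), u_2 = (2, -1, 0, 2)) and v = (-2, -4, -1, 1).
proj_W(v) = (4/9, -26/9, -4/3, -8/9)

Set up U = [u_1 | ... | u_2] ∈ R^(4×2). The projector onto W = col(U) is P = U (U^T U)^(-1) U^T.
Compute U^T U =
  [6, 0]
  [0, 9],
and U^T v = (-8, 2).
Solve U^T U · c = U^T v for the coefficients: c = (-4/3, 2/9). The projection is proj_W(v) = U c.
Check: (v - proj_W(v)) · u_1 = 0  (should be 0).
Check: (v - proj_W(v)) · u_2 = 0  (should be 0).
Result: proj_W(v) = (4/9, -26/9, -4/3, -8/9).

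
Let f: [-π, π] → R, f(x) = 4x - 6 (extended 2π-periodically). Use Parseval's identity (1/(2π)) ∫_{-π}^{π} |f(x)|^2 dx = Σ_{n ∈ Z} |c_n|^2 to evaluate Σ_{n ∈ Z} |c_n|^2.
Σ |c_n|^2 = 16π^2/3 + 36

Expand and integrate term by term over [-π, π]:
  ∫ (4x)^2 dx = 16·(2π^3/3); ∫ 2·4·(-6)·x dx = 0 (odd integrand); ∫ (-6)^2 dx = 36·2π.
So (1/(2π)) ∫_{-π}^{π} (4x - 6)^2 dx = 16π^2/3 + 36 = 16π^2/3 + 36.
Parseval ⇒ Σ |c_n|^2 = 16π^2/3 + 36.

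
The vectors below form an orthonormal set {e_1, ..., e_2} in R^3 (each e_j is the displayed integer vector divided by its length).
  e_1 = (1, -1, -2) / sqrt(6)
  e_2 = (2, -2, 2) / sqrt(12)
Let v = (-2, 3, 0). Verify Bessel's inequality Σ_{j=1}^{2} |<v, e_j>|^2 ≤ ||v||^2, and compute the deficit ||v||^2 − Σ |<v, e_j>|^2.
Σ |<v, e_j>|^2 = 25/2; ||v||^2 = 13; deficit = 1/2

Write each e_j = u_j / sqrt(<u_j, u_j>) where u_j is the displayed integer vector. Then <v, e_j> = <v, u_j> / sqrt(<u_j, u_j>), so |<v, e_j>|^2 = <v, u_j>^2 / <u_j, u_j>.
Coefficients: <v, e_1> = -5/sqrt(6), <v, e_2> = -10/sqrt(12).
Square and sum: Σ |<v, e_j>|^2 = 25/2.
Compute ||v||^2 = v·v = 13.
Deficit = 13 − 25/2 = 1/2 ≥ 0, confirming Bessel's inequality. (The deficit equals ||v − Σ <v,e_j> e_j||^2, the squared distance from v to span{e_j}.)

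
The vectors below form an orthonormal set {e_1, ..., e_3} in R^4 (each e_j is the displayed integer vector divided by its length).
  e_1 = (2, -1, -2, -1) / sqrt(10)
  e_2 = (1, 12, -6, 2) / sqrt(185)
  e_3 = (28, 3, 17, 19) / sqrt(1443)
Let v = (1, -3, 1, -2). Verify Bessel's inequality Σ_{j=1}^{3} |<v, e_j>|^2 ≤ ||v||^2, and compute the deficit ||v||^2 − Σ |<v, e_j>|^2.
Σ |<v, e_j>|^2 = 1049/78; ||v||^2 = 15; deficit = 121/78

Write each e_j = u_j / sqrt(<u_j, u_j>) where u_j is the displayed integer vector. Then <v, e_j> = <v, u_j> / sqrt(<u_j, u_j>), so |<v, e_j>|^2 = <v, u_j>^2 / <u_j, u_j>.
Coefficients: <v, e_1> = 5/sqrt(10), <v, e_2> = -45/sqrt(185), <v, e_3> = -2/sqrt(1443).
Square and sum: Σ |<v, e_j>|^2 = 1049/78.
Compute ||v||^2 = v·v = 15.
Deficit = 15 − 1049/78 = 121/78 ≥ 0, confirming Bessel's inequality. (The deficit equals ||v − Σ <v,e_j> e_j||^2, the squared distance from v to span{e_j}.)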